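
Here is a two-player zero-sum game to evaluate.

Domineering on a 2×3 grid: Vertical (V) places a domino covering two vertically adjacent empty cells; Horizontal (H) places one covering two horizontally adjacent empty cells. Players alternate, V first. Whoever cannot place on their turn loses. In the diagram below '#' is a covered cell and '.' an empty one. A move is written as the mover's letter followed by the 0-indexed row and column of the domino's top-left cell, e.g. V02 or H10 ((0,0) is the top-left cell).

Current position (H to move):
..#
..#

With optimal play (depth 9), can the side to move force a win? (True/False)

H winning at [..#/..#]: True

p1 H@[..#/..#]: H00[###/..#]+1* H10[..#/###]+1
p2 V@[###/..#] terminal -1; root [..#/..#] d9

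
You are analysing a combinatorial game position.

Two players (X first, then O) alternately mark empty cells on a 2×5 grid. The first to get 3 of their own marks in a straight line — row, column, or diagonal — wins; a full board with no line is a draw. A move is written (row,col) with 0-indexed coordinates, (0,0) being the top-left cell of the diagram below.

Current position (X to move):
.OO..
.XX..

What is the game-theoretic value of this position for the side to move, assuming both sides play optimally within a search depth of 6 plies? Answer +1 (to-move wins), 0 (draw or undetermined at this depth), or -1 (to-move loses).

value(.OO../.XX.., X) = +1

ply 1, X at .OO../.XX.. | (0,0)=-1→XOO../.XX..; (0,3)=-1→.OOX./.XX..; (0,4)=-1→.OO.X/.XX..; (1,0)=+1→.OO../XXX..*; (1,3)=+1→.OO../.XXX.; (1,4)=-1→.OO../.XX.X
ply 2: .OO../XXX.. is terminal -1 (O); from .OO../.XX.. depth 6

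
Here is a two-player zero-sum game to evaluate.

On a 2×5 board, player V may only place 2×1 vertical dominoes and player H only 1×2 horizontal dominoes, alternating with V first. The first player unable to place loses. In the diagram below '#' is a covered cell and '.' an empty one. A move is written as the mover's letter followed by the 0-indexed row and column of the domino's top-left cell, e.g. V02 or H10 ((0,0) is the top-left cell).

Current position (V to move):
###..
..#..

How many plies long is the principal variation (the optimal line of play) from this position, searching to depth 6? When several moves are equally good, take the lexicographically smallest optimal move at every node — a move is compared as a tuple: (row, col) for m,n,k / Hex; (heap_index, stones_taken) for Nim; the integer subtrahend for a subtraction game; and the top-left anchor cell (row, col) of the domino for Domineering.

PV length from [###../..#..]: 3 plies

[###../..#..] V move#1: V03:+1/####./..##.*, V04:+1/###.#/..#.#
[####./..##.] H move#2: H10:-1/####./####.*
[####./####.] V move#3: V04:+1/#####/#####*
[#####/#####] end (terminal -1, H#4); searched ###../..#.. to 6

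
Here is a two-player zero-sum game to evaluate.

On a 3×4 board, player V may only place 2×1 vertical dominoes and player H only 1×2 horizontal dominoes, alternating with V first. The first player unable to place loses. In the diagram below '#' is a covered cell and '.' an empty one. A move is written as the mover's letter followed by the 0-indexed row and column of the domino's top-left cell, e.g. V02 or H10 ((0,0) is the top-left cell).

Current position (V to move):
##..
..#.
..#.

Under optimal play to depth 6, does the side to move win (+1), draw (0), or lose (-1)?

value(##../..#./..#., V) = +1

[##../..#./..#.] V move#1: V03:-1/##.#/..##/..#., V10:+1/##../#.#./#.#.*, V11:+1/##../.##./.##., V13:-1/##../..##/..##
[##../#.#./#.#.] H move#2: H02:-1/####/#.#./#.#.*
[####/#.#./#.#.] V move#3: V11:+1/####/###./###.*, V13:+1/####/#.##/#.##
[####/###./###.] end (terminal -1, H#4); searched ##../..#./..#. to 6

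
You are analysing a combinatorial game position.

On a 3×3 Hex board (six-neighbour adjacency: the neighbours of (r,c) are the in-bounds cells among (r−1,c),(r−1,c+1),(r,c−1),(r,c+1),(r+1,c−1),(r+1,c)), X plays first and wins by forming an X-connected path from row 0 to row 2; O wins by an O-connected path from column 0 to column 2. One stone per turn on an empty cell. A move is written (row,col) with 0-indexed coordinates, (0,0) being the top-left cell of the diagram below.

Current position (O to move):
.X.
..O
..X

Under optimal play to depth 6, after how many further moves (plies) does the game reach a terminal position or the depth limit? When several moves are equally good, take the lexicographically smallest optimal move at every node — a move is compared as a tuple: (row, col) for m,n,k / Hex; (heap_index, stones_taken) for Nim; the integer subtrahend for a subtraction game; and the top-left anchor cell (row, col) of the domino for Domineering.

[.X./..O/..X] O move#1: (0,0):-1/OX./..O/..X, (0,2):-1/.XO/..O/..X, (1,0):-1/.X./O.O/..X, (1,1):+1/.X./.OO/..X*, (2,0):+1/.X./..O/O.X, (2,1):-1/.X./..O/.OX
[.X./.OO/..X] X move#2: (0,0):-1/XX./.OO/..X*, (0,2):-1/.XX/.OO/..X, (1,0):-1/.X./XOO/..X, (2,0):-1/.X./.OO/X.X, (2,1):-1/.X./.OO/.XX
[XX./.OO/..X] O move#3: (0,2):+1/XXO/.OO/..X*, (1,0):+1/XX./OOO/..X, (2,0):+1/XX./.OO/O.X, (2,1):+1/XX./.OO/.OX
[XXO/.OO/..X] X move#4: (1,0):-1/XXO/XOO/..X*, (2,0):-1/XXO/.OO/X.X, (2,1):-1/XXO/.OO/.XX
[XXO/XOO/..X] O move#5: (2,0):+1/XXO/XOO/O.X*, (2,1):-1/XXO/XOO/.OX
[XXO/XOO/O.X] end (terminal -1, X#6); searched .X./..O/..X to 6

PV length from [.X./..O/..X]: 5 plies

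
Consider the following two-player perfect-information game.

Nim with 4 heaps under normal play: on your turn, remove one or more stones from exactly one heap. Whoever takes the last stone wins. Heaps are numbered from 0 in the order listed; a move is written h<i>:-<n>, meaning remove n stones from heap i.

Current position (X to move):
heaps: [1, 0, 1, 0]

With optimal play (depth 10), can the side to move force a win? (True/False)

X winning at [(1,0,1,0)]: False

ply 1, X at (1,0,1,0) | h0:-1=-1→(0,0,1,0)*; h2:-1=-1→(1,0,0,0)
ply 2, O at (0,0,1,0) | h2:-1=+1→(0,0,0,0)*
ply 3: (0,0,0,0) is terminal -1 (X); from (1,0,1,0) depth 10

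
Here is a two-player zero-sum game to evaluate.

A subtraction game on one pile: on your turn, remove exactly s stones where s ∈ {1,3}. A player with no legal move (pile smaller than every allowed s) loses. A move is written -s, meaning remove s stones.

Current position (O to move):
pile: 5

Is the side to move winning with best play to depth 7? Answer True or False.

O winning at [5]: True

ply 1, O at 5 | -1=+1→4*; -3=+1→2
ply 2, X at 4 | -1=-1→3*; -3=-1→1
ply 3, O at 3 | -1=+1→2*; -3=+1→0
ply 4, X at 2 | -1=-1→1*
ply 5, O at 1 | -1=+1→0*
ply 6: 0 is terminal -1 (X); from 5 depth 7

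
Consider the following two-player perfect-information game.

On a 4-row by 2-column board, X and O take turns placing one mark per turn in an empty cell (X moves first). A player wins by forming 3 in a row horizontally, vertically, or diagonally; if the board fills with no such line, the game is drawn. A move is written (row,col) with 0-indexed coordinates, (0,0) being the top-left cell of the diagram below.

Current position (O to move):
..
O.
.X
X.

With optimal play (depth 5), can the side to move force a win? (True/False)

O winning at [../O./.X/X.]: False

ply 1, O at ../O./.X/X. | (0,0)=+0→O./O./.X/X.*; (0,1)=+0→.O/O./.X/X.; (1,1)=+0→../OO/.X/X.; (2,0)=+0→../O./OX/X.; (3,1)=+0→../O./.X/XO
ply 2, X at O./O./.X/X. | (0,1)=-1→OX/O./.X/X.; (1,1)=-1→O./OX/.X/X.; (2,0)=+0→O./O./XX/X.*; (3,1)=-1→O./O./.X/XX
ply 3, O at O./O./XX/X. | (0,1)=+0→OO/O./XX/X.*; (1,1)=+0→O./OO/XX/X.; (3,1)=+0→O./O./XX/XO
ply 4, X at OO/O./XX/X. | (1,1)=+0→OO/OX/XX/X.*; (3,1)=+0→OO/O./XX/XX
ply 5, O at OO/OX/XX/X. | (3,1)=+0→OO/OX/XX/XO*
ply 6: OO/OX/XX/XO is terminal +0 (X); from ../O./.X/X. depth 5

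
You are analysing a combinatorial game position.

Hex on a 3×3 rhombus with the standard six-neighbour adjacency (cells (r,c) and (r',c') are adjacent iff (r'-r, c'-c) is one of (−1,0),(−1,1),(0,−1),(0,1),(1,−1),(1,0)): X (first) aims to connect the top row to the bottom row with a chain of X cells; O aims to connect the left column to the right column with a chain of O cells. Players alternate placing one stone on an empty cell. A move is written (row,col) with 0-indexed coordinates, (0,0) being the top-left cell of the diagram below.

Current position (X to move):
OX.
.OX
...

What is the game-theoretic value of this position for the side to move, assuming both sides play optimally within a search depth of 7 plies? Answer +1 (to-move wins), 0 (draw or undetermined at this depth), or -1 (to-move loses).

value(OX./.OX/..., X) = +1

ply 1, X at OX./.OX/... | (0,2)=+1→OXX/.OX/...*; (1,0)=+1→OX./XOX/...; (2,0)=+1→OX./.OX/X..; (2,1)=-1→OX./.OX/.X.; (2,2)=-1→OX./.OX/..X
ply 2, O at OXX/.OX/... | (1,0)=-1→OXX/OOX/...*; (2,0)=-1→OXX/.OX/O..; (2,1)=-1→OXX/.OX/.O.; (2,2)=-1→OXX/.OX/..O
ply 3, X at OXX/OOX/... | (2,0)=+1→OXX/OOX/X..*; (2,1)=+1→OXX/OOX/.X.; (2,2)=+1→OXX/OOX/..X
ply 4, O at OXX/OOX/X.. | (2,1)=-1→OXX/OOX/XO.*; (2,2)=-1→OXX/OOX/X.O
ply 5, X at OXX/OOX/XO. | (2,2)=+1→OXX/OOX/XOX*
ply 6: OXX/OOX/XOX is terminal -1 (O); from OX./.OX/... depth 7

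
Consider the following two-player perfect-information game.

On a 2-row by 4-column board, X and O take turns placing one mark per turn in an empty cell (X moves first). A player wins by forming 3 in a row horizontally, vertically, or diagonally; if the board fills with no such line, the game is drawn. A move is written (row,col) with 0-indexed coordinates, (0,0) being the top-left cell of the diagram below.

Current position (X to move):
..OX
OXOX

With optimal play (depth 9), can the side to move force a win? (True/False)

X winning at [..OX/OXOX]: False

ply 1, X at ..OX/OXOX | (0,0)=+0→X.OX/OXOX*; (0,1)=+0→.XOX/OXOX
ply 2, O at X.OX/OXOX | (0,1)=+0→XOOX/OXOX*
ply 3: XOOX/OXOX is terminal +0 (X); from ..OX/OXOX depth 9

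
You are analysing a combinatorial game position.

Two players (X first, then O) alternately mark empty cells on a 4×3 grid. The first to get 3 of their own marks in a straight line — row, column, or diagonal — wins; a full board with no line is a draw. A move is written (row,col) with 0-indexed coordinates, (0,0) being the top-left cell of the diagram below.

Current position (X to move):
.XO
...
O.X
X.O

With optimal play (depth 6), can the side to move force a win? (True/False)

[.XO/.../O.X/X.O] X move#1: (0,0):-1/XXO/.../O.X/X.O, (1,0):-1/.XO/X../O.X/X.O, (1,1):+1/.XO/.X./O.X/X.O*, (1,2):-1/.XO/..X/O.X/X.O, (2,1):-1/.XO/.../OXX/X.O, (3,1):-1/.XO/.../O.X/XXO
[.XO/.X./O.X/X.O] O move#2: (0,0):-1/OXO/.X./O.X/X.O*, (1,0):-1/.XO/OX./O.X/X.O, (1,2):-1/.XO/.XO/O.X/X.O, (2,1):-1/.XO/.X./OOX/X.O, (3,1):-1/.XO/.X./O.X/XOO
[OXO/.X./O.X/X.O] X move#3: (1,0):+1/OXO/XX./O.X/X.O*, (1,2):-1/OXO/.XX/O.X/X.O, (2,1):+1/OXO/.X./OXX/X.O, (3,1):-1/OXO/.X./O.X/XXO
[OXO/XX./O.X/X.O] O move#4: (1,2):-1/OXO/XXO/O.X/X.O*, (2,1):-1/OXO/XX./OOX/X.O, (3,1):-1/OXO/XX./O.X/XOO
[OXO/XXO/O.X/X.O] X move#5: (2,1):+1/OXO/XXO/OXX/X.O*, (3,1):+0/OXO/XXO/O.X/XXO
[OXO/XXO/OXX/X.O] end (terminal -1, O#6); searched .XO/.../O.X/X.O to 6

X winning at [.XO/.../O.X/X.O]: True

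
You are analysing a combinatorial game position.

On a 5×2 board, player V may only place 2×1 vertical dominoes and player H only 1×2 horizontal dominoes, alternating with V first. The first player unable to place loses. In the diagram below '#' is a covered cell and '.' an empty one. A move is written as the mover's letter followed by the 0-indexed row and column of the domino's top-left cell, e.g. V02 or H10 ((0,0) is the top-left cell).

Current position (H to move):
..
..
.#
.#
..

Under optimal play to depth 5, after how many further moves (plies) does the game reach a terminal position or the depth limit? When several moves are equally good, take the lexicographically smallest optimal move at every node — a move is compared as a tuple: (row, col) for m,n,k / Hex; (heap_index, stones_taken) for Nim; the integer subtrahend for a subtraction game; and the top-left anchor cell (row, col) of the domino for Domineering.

ply 1, H at ../../.#/.#/.. | H00=+1→##/../.#/.#/..*; H10=+1→../##/.#/.#/..; H40=-1→../../.#/.#/##
ply 2, V at ##/../.#/.#/.. | V10=-1→##/#./##/.#/..*; V20=-1→##/../##/##/..; V30=-1→##/../.#/##/#.
ply 3, H at ##/#./##/.#/.. | H40=+1→##/#./##/.#/##*
ply 4: ##/#./##/.#/## is terminal -1 (V); from ../../.#/.#/.. depth 5

PV length from [../../.#/.#/..]: 3 plies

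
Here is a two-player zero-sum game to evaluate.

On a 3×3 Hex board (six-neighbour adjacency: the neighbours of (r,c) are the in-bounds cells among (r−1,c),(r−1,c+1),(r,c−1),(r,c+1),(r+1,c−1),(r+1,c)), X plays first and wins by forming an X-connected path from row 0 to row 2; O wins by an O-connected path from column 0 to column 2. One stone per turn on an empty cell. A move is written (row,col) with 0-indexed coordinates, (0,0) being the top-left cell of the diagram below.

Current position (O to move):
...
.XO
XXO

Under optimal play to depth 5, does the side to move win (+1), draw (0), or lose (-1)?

p1 O@[.../.XO/XXO]: (0,0)[O../.XO/XXO]-1* (0,1)[.O./.XO/XXO]-1 (0,2)[..O/.XO/XXO]-1 (1,0)[.../OXO/XXO]-1
p2 X@[O../.XO/XXO]: (0,1)[OX./.XO/XXO]+1* (0,2)[O.X/.XO/XXO]+1 (1,0)[O../XXO/XXO]+1
p3 O@[OX./.XO/XXO] terminal -1; root [.../.XO/XXO] d5

value(.../.XO/XXO, O) = -1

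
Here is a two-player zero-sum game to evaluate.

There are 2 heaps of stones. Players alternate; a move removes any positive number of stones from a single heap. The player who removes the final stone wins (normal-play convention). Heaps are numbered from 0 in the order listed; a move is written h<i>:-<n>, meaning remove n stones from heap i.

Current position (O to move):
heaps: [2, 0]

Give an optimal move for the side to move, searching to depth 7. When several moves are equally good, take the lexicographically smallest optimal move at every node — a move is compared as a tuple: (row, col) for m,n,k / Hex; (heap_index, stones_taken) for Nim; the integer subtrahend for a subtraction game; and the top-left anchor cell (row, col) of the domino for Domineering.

O's best at [(2,0)]: h0:-2

ply 1, O at (2,0) | h0:-1=-1→(1,0); h0:-2=+1→(0,0)*
ply 2: (0,0) is terminal -1 (X); from (2,0) depth 7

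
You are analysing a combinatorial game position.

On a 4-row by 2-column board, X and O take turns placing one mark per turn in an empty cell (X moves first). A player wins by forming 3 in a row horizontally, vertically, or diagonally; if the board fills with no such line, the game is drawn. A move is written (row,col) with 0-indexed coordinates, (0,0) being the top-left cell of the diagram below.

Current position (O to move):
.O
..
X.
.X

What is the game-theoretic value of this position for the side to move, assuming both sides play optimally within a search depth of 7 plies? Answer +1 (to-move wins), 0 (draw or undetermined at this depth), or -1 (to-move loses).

p1 O@[.O/../X./.X]: (0,0)[OO/../X./.X]+0* (1,0)[.O/O./X./.X]+0 (1,1)[.O/.O/X./.X]+0 (2,1)[.O/../XO/.X]+0 (3,0)[.O/../X./OX]+0
p2 X@[OO/../X./.X]: (1,0)[OO/X./X./.X]+0* (1,1)[OO/.X/X./.X]+0 (2,1)[OO/../XX/.X]+0 (3,0)[OO/../X./XX]+0
p3 O@[OO/X./X./.X]: (1,1)[OO/XO/X./.X]-1 (2,1)[OO/X./XO/.X]-1 (3,0)[OO/X./X./OX]+0*
p4 X@[OO/X./X./OX]: (1,1)[OO/XX/X./OX]+0* (2,1)[OO/X./XX/OX]+0
p5 O@[OO/XX/X./OX]: (2,1)[OO/XX/XO/OX]+0*
p6 X@[OO/XX/XO/OX] terminal +0; root [.O/../X./.X] d7

value(.O/../X./.X, O) = 0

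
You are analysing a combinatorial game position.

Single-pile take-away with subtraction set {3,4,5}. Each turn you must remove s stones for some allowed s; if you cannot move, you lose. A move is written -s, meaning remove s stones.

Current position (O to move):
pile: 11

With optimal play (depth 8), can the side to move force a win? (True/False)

O winning at [11]: True

[11] O move#1: -3:+1/8*, -4:-1/7, -5:-1/6
[8] X move#2: -3:-1/5*, -4:-1/4, -5:-1/3
[5] O move#3: -3:+1/2*, -4:+1/1, -5:+1/0
[2] end (terminal -1, X#4); searched 11 to 8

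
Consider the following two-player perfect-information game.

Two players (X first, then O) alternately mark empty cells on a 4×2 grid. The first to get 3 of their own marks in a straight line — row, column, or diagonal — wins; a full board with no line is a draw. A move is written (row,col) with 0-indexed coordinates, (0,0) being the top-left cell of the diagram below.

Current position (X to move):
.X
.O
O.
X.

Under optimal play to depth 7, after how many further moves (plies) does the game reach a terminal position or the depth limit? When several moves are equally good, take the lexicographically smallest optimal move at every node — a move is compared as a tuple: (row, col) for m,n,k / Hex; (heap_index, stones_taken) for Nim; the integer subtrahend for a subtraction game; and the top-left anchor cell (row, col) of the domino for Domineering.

PV length from [.X/.O/O./X.]: 4 plies

[.X/.O/O./X.] X move#1: (0,0):+0/XX/.O/O./X.*, (1,0):+0/.X/XO/O./X., (2,1):+0/.X/.O/OX/X., (3,1):+0/.X/.O/O./XX
[XX/.O/O./X.] O move#2: (1,0):+0/XX/OO/O./X.*, (2,1):+0/XX/.O/OO/X., (3,1):+0/XX/.O/O./XO
[XX/OO/O./X.] X move#3: (2,1):+0/XX/OO/OX/X.*, (3,1):+0/XX/OO/O./XX
[XX/OO/OX/X.] O move#4: (3,1):+0/XX/OO/OX/XO*
[XX/OO/OX/XO] end (terminal +0, X#5); searched .X/.O/O./X. to 7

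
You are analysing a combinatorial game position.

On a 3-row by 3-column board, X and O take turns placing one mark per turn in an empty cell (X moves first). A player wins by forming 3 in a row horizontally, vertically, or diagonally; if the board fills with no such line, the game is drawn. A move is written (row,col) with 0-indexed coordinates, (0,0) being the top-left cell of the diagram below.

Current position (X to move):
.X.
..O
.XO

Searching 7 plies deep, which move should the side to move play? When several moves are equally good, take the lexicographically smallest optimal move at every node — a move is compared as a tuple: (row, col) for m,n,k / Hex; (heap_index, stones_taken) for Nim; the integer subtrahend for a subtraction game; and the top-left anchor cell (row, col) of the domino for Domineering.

X's best at [.X./..O/.XO]: (0,2)

p1 X@[.X./..O/.XO]: (0,0)[XX./..O/.XO]-1 (0,2)[.XX/..O/.XO]+1* (1,0)[.X./X.O/.XO]-1 (1,1)[.X./.XO/.XO]+1 (2,0)[.X./..O/XXO]-1
p2 O@[.XX/..O/.XO]: (0,0)[OXX/..O/.XO]-1* (1,0)[.XX/O.O/.XO]-1 (1,1)[.XX/.OO/.XO]-1 (2,0)[.XX/..O/OXO]-1
p3 X@[OXX/..O/.XO]: (1,0)[OXX/X.O/.XO]-1 (1,1)[OXX/.XO/.XO]+1* (2,0)[OXX/..O/XXO]-1
p4 O@[OXX/.XO/.XO] terminal -1; root [.X./..O/.XO] d7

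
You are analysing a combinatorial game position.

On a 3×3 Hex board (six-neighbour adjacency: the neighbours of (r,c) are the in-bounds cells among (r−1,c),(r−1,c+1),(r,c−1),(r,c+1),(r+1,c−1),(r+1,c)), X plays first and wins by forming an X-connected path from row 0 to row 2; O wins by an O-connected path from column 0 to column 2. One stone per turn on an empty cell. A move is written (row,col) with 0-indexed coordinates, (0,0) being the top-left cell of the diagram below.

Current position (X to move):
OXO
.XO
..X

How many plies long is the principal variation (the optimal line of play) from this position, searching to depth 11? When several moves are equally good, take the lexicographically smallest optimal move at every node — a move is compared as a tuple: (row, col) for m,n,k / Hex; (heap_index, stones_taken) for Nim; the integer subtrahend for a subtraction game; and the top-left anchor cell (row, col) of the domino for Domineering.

[OXO/.XO/..X] X move#1: (1,0):+1/OXO/XXO/..X*, (2,0):+1/OXO/.XO/X.X, (2,1):+1/OXO/.XO/.XX
[OXO/XXO/..X] O move#2: (2,0):-1/OXO/XXO/O.X*, (2,1):-1/OXO/XXO/.OX
[OXO/XXO/O.X] X move#3: (2,1):+1/OXO/XXO/OXX*
[OXO/XXO/OXX] end (terminal -1, O#4); searched OXO/.XO/..X to 11

PV length from [OXO/.XO/..X]: 3 plies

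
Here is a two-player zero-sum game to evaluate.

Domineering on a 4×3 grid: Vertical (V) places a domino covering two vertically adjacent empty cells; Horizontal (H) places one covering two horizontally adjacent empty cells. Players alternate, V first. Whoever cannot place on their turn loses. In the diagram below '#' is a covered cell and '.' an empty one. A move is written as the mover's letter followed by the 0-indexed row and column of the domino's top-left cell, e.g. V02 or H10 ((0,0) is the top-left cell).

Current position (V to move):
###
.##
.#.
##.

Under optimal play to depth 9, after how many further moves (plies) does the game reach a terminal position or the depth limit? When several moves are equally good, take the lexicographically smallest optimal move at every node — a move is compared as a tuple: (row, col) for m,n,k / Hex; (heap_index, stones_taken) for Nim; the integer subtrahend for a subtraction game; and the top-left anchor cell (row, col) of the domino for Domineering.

PV length from [###/.##/.#./##.]: 1 ply

[###/.##/.#./##.] V move#1: V10:+1/###/###/##./##.*, V22:+1/###/.##/.##/###
[###/###/##./##.] end (terminal -1, H#2); searched ###/.##/.#./##. to 9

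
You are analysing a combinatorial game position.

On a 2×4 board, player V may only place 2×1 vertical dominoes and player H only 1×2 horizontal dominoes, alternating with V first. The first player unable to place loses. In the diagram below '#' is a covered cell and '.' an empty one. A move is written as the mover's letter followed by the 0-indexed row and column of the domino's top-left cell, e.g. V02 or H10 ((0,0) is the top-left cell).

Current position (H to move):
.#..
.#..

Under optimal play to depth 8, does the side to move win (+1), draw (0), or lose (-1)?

value(.#../.#.., H) = +1

[.#../.#..] H move#1: H02:+1/.###/.#..*, H12:+1/.#../.###
[.###/.#..] V move#2: V00:-1/####/##..*
[####/##..] H move#3: H12:+1/####/####*
[####/####] end (terminal -1, V#4); searched .#../.#.. to 8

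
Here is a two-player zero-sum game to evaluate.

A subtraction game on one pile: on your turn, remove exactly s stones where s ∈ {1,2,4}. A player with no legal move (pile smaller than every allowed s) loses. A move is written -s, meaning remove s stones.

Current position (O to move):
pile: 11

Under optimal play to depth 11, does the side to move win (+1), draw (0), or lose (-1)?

p1 O@[11]: -1[10]-1 -2[9]+1* -4[7]-1
p2 X@[9]: -1[8]-1* -2[7]-1 -4[5]-1
p3 O@[8]: -1[7]-1 -2[6]+1* -4[4]-1
p4 X@[6]: -1[5]-1* -2[4]-1 -4[2]-1
p5 O@[5]: -1[4]-1 -2[3]+1* -4[1]-1
p6 X@[3]: -1[2]-1* -2[1]-1
p7 O@[2]: -1[1]-1 -2[0]+1*
p8 X@[0] terminal -1; root [11] d11

value(11, O) = +1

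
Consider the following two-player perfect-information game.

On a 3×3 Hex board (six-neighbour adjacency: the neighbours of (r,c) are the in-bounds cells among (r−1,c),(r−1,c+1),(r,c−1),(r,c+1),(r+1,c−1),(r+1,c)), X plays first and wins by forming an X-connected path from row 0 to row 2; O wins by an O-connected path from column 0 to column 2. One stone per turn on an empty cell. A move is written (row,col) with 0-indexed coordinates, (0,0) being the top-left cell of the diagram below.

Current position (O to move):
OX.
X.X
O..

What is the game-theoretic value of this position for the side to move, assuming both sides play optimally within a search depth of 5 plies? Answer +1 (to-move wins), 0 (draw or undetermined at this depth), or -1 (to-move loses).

value(OX./X.X/O.., O) = -1

[OX./X.X/O..] O move#1: (0,2):-1/OXO/X.X/O..*, (1,1):-1/OX./XOX/O.., (2,1):-1/OX./X.X/OO., (2,2):-1/OX./X.X/O.O
[OXO/X.X/O..] X move#2: (1,1):+1/OXO/XXX/O..*, (2,1):-1/OXO/X.X/OX., (2,2):-1/OXO/X.X/O.X
[OXO/XXX/O..] O move#3: (2,1):-1/OXO/XXX/OO.*, (2,2):-1/OXO/XXX/O.O
[OXO/XXX/OO.] X move#4: (2,2):+1/OXO/XXX/OOX*
[OXO/XXX/OOX] end (terminal -1, O#5); searched OX./X.X/O.. to 5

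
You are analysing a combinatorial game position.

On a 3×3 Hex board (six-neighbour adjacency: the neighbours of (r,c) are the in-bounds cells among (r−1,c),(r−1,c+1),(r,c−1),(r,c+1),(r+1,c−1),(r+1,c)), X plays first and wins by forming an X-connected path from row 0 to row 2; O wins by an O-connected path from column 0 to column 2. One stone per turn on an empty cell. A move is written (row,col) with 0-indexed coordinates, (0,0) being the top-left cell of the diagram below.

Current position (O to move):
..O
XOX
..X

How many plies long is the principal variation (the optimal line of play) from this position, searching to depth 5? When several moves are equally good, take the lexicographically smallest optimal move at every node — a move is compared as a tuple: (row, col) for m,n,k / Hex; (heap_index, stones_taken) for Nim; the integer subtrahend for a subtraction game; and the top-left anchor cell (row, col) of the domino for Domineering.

PV length from [..O/XOX/..X]: 3 plies

[..O/XOX/..X] O move#1: (0,0):+1/O.O/XOX/..X*, (0,1):+1/.OO/XOX/..X, (2,0):+1/..O/XOX/O.X, (2,1):-1/..O/XOX/.OX
[O.O/XOX/..X] X move#2: (0,1):-1/OXO/XOX/..X*, (2,0):-1/O.O/XOX/X.X, (2,1):-1/O.O/XOX/.XX
[OXO/XOX/..X] O move#3: (2,0):+1/OXO/XOX/O.X*, (2,1):-1/OXO/XOX/.OX
[OXO/XOX/O.X] end (terminal -1, X#4); searched ..O/XOX/..X to 5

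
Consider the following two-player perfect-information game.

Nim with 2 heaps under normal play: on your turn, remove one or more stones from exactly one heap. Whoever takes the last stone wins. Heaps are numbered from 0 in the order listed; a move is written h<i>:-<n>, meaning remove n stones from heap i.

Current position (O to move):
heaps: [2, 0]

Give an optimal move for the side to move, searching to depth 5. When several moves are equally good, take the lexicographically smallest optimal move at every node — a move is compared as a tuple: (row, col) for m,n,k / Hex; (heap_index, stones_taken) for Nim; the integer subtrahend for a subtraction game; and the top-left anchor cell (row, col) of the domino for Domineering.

ply 1, O at (2,0) | h0:-1=-1→(1,0); h0:-2=+1→(0,0)*
ply 2: (0,0) is terminal -1 (X); from (2,0) depth 5

O's best at [(2,0)]: h0:-2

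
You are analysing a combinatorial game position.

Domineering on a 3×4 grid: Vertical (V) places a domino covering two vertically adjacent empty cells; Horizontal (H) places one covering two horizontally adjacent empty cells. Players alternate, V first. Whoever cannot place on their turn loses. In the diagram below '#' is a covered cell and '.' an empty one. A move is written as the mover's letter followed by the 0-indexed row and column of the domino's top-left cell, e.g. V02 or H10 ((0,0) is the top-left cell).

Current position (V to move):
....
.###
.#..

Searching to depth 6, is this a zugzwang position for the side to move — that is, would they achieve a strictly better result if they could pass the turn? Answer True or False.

zugzwang(..../.###/.#.., V) = False

p1 V@[..../.###/.#..]: V00[#.../####/.#..]-1* V10[..../####/##..]-1
p2 H@[#.../####/.#..]: H01[###./####/.#..]+1* H02[#.##/####/.#..]+1 H22[#.../####/.###]+1
p3 V@[###./####/.#..] terminal -1; root [..../.###/.#..] d6
if V skipped the turn, H would face:
~ p1 H@[..../.###/.#..]: H00[##../.###/.#..]+1* H01[.##./.###/.#..]+1 H02[..##/.###/.#..]+1 H22[..../.###/.###]+1
~ p2 V@[##../.###/.#..]: V10[##../####/##..]-1*
~ p3 H@[##../####/##..]: H02[####/####/##..]+1* H22[##../####/####]+1
~ p4 V@[####/####/##..] terminal -1; root [..../.###/.#..] d6
compare (V): move=-1 vs pass=-1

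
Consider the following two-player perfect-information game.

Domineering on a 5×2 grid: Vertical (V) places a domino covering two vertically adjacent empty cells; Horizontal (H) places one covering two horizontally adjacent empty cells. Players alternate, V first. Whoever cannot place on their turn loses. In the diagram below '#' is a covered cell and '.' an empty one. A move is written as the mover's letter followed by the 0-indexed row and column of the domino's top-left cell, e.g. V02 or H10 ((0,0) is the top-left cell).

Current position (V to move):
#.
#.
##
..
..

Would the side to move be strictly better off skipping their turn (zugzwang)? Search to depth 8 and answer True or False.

zugzwang(#./#./##/../.., V) = False

p1 V@[#./#./##/../..]: V01[##/##/##/../..]-1 V30[#./#./##/#./#.]+1* V31[#./#./##/.#/.#]+1
p2 H@[#./#./##/#./#.] terminal -1; root [#./#./##/../..] d8
pass branch (H moves first from the same position):
  | p1 H@[#./#./##/../..]: H30[#./#./##/##/..]+1* H40[#./#./##/../##]+1
  | p2 V@[#./#./##/##/..]: V01[##/##/##/##/..]-1*
  | p3 H@[##/##/##/##/..]: H40[##/##/##/##/##]+1*
  | p4 V@[##/##/##/##/##] terminal -1; root [#./#./##/../..] d8
V moving scores +1; V passing scores -1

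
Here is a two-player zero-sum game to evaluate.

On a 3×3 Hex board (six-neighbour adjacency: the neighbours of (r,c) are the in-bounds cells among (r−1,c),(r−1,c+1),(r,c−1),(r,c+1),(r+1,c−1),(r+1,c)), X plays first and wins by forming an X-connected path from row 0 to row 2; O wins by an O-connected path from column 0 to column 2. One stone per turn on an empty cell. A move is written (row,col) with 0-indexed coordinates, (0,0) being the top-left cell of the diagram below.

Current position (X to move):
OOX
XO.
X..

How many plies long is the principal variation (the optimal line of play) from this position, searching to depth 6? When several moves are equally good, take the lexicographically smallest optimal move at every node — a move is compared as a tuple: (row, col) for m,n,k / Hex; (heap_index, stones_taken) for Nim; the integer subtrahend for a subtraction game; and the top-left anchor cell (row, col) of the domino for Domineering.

PV length from [OOX/XO./X..]: 3 plies

ply 1, X at OOX/XO./X.. | (1,2)=+1→OOX/XOX/X..*; (2,1)=-1→OOX/XO./XX.; (2,2)=-1→OOX/XO./X.X
ply 2, O at OOX/XOX/X.. | (2,1)=-1→OOX/XOX/XO.*; (2,2)=-1→OOX/XOX/X.O
ply 3, X at OOX/XOX/XO. | (2,2)=+1→OOX/XOX/XOX*
ply 4: OOX/XOX/XOX is terminal -1 (O); from OOX/XO./X.. depth 6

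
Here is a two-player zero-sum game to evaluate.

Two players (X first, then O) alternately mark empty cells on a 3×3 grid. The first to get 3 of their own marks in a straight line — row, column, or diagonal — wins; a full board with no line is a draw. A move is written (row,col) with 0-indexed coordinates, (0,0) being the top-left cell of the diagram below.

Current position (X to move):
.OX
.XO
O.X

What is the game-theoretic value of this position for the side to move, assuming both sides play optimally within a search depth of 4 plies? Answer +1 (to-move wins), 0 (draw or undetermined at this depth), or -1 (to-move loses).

[.OX/.XO/O.X] X move#1: (0,0):+1/XOX/.XO/O.X*, (1,0):+0/.OX/XXO/O.X, (2,1):+0/.OX/.XO/OXX
[XOX/.XO/O.X] end (terminal -1, O#2); searched .OX/.XO/O.X to 4

value(.OX/.XO/O.X, X) = +1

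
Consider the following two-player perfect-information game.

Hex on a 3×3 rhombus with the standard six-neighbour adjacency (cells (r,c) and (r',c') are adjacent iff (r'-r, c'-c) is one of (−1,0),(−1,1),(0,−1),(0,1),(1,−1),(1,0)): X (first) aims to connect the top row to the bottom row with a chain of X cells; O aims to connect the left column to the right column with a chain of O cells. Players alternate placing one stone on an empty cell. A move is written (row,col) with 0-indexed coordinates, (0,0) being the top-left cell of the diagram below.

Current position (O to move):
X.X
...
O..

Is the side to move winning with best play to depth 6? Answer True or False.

[X.X/.../O..] O move#1: (0,1):-1/XOX/.../O.., (1,0):-1/X.X/O../O.., (1,1):-1/X.X/.O./O.., (1,2):+1/X.X/..O/O..*, (2,1):+1/X.X/.../OO., (2,2):-1/X.X/.../O.O
[X.X/..O/O..] X move#2: (0,1):-1/XXX/..O/O..*, (1,0):-1/X.X/X.O/O.., (1,1):-1/X.X/.XO/O.., (2,1):-1/X.X/..O/OX., (2,2):-1/X.X/..O/O.X
[XXX/..O/O..] O move#3: (1,0):+1/XXX/O.O/O..*, (1,1):+1/XXX/.OO/O.., (2,1):+1/XXX/..O/OO., (2,2):+1/XXX/..O/O.O
[XXX/O.O/O..] X move#4: (1,1):-1/XXX/OXO/O..*, (2,1):-1/XXX/O.O/OX., (2,2):-1/XXX/O.O/O.X
[XXX/OXO/O..] O move#5: (2,1):+1/XXX/OXO/OO.*, (2,2):-1/XXX/OXO/O.O
[XXX/OXO/OO.] end (terminal -1, X#6); searched X.X/.../O.. to 6

O winning at [X.X/.../O..]: True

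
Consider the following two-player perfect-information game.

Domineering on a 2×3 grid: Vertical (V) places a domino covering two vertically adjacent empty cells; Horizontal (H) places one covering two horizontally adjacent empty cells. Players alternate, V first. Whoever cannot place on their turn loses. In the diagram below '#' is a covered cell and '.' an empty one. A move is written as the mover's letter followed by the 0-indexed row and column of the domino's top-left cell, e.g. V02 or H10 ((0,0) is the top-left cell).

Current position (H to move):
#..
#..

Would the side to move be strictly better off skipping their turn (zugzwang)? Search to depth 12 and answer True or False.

ply 1, H at #../#.. | H01=+1→###/#..*; H11=+1→#../###
ply 2: ###/#.. is terminal -1 (V); from #../#.. depth 12
if H skipped the turn, V would face:
~ ply 1, V at #../#.. | V01=+1→##./##.*; V02=+1→#.#/#.#
~ ply 2: ##./##. is terminal -1 (H); from #../#.. depth 12
compare (H): move=+1 vs pass=-1

zugzwang(#../#.., H) = False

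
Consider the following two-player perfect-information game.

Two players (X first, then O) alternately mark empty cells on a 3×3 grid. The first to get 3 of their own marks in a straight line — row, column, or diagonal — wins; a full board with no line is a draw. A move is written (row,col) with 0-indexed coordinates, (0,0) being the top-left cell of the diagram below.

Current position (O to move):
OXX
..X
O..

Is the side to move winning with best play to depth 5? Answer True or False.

[OXX/..X/O..] O move#1: (1,0):+1/OXX/O.X/O..*, (1,1):-1/OXX/.OX/O.., (2,1):-1/OXX/..X/OO., (2,2):+1/OXX/..X/O.O
[OXX/O.X/O..] end (terminal -1, X#2); searched OXX/..X/O.. to 5

O winning at [OXX/..X/O..]: True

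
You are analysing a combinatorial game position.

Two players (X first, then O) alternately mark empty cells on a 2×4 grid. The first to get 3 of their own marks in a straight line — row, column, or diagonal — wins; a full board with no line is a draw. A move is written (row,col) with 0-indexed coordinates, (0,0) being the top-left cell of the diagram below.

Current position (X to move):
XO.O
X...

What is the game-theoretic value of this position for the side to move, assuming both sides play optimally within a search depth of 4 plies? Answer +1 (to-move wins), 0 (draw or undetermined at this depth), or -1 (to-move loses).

p1 X@[XO.O/X...]: (0,2)[XOXO/X...]+0* (1,1)[XO.O/XX..]-1 (1,2)[XO.O/X.X.]-1 (1,3)[XO.O/X..X]-1
p2 O@[XOXO/X...]: (1,1)[XOXO/XO..]+0* (1,2)[XOXO/X.O.]+0 (1,3)[XOXO/X..O]+0
p3 X@[XOXO/XO..]: (1,2)[XOXO/XOX.]+0* (1,3)[XOXO/XO.X]+0
p4 O@[XOXO/XOX.]: (1,3)[XOXO/XOXO]+0*
p5 X@[XOXO/XOXO] terminal +0; root [XO.O/X...] d4

value(XO.O/X..., X) = 0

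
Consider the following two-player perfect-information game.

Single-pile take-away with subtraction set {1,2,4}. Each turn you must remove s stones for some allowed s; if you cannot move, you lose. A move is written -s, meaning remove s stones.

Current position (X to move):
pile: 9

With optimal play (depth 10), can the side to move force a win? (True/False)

X winning at [9]: False

p1 X@[9]: -1[8]-1* -2[7]-1 -4[5]-1
p2 O@[8]: -1[7]-1 -2[6]+1* -4[4]-1
p3 X@[6]: -1[5]-1* -2[4]-1 -4[2]-1
p4 O@[5]: -1[4]-1 -2[3]+1* -4[1]-1
p5 X@[3]: -1[2]-1* -2[1]-1
p6 O@[2]: -1[1]-1 -2[0]+1*
p7 X@[0] terminal -1; root [9] d10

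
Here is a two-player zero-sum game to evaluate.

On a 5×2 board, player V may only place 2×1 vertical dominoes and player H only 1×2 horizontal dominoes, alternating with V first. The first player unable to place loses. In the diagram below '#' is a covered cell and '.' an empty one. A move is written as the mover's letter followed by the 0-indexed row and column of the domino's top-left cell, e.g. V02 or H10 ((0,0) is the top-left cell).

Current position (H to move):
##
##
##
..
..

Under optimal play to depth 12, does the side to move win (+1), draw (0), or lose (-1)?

p1 H@[##/##/##/../..]: H30[##/##/##/##/..]+1* H40[##/##/##/../##]+1
p2 V@[##/##/##/##/..] terminal -1; root [##/##/##/../..] d12

value(##/##/##/../.., H) = +1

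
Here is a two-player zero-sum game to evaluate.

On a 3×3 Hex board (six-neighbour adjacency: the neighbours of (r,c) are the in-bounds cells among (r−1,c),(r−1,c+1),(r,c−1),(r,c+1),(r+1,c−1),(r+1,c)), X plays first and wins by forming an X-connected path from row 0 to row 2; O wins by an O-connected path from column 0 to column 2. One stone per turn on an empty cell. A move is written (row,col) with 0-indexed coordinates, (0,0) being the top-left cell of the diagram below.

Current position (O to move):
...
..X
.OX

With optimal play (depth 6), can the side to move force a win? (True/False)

[.../..X/.OX] O move#1: (0,0):-1/O../..X/.OX*, (0,1):-1/.O./..X/.OX, (0,2):-1/..O/..X/.OX, (1,0):-1/.../O.X/.OX, (1,1):-1/.../.OX/.OX, (2,0):-1/.../..X/OOX
[O../..X/.OX] X move#2: (0,1):+1/OX./..X/.OX*, (0,2):+1/O.X/..X/.OX, (1,0):+1/O../X.X/.OX, (1,1):+1/O../.XX/.OX, (2,0):+1/O../..X/XOX
[OX./..X/.OX] O move#3: (0,2):-1/OXO/..X/.OX*, (1,0):-1/OX./O.X/.OX, (1,1):-1/OX./.OX/.OX, (2,0):-1/OX./..X/OOX
[OXO/..X/.OX] X move#4: (1,0):+1/OXO/X.X/.OX*, (1,1):+1/OXO/.XX/.OX, (2,0):+1/OXO/..X/XOX
[OXO/X.X/.OX] O move#5: (1,1):-1/OXO/XOX/.OX*, (2,0):-1/OXO/X.X/OOX
[OXO/XOX/.OX] X move#6: (2,0):+1/OXO/XOX/XOX*
[OXO/XOX/XOX] end (terminal -1, O#7); searched .../..X/.OX to 6

O winning at [.../..X/.OX]: False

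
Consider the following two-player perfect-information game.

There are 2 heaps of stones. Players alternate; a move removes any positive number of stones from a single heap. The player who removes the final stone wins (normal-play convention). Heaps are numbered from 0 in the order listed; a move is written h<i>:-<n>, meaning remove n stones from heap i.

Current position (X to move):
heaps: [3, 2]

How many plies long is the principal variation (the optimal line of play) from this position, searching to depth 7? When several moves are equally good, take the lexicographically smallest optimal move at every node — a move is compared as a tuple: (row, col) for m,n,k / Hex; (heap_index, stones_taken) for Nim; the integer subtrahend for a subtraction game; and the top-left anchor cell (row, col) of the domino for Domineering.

PV length from [(3,2)]: 5 plies

p1 X@[(3,2)]: h0:-1[(2,2)]+1* h0:-2[(1,2)]-1 h0:-3[(0,2)]-1 h1:-1[(3,1)]-1 h1:-2[(3,0)]-1
p2 O@[(2,2)]: h0:-1[(1,2)]-1* h0:-2[(0,2)]-1 h1:-1[(2,1)]-1 h1:-2[(2,0)]-1
p3 X@[(1,2)]: h0:-1[(0,2)]-1 h1:-1[(1,1)]+1* h1:-2[(1,0)]-1
p4 O@[(1,1)]: h0:-1[(0,1)]-1* h1:-1[(1,0)]-1
p5 X@[(0,1)]: h1:-1[(0,0)]+1*
p6 O@[(0,0)] terminal -1; root [(3,2)] d7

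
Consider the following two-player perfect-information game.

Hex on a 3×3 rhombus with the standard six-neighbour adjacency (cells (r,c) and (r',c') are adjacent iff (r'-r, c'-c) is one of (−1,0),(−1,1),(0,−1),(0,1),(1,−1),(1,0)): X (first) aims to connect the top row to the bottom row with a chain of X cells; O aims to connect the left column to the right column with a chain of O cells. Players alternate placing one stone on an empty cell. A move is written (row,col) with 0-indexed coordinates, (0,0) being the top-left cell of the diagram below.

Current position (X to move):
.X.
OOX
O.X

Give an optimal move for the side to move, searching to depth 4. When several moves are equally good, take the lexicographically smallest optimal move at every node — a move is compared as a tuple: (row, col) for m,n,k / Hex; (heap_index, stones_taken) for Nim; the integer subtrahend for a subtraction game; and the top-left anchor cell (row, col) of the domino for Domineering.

X's best at [.X./OOX/O.X]: (0,2)

[.X./OOX/O.X] X move#1: (0,0):-1/XX./OOX/O.X, (0,2):+1/.XX/OOX/O.X*, (2,1):-1/.X./OOX/OXX
[.XX/OOX/O.X] end (terminal -1, O#2); searched .X./OOX/O.X to 4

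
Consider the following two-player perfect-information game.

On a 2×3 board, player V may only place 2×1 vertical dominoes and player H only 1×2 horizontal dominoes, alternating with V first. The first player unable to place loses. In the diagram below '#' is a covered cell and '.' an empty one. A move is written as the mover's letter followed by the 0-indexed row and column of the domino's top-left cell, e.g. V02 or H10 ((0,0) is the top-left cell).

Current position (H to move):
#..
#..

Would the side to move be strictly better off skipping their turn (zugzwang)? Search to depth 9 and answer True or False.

[#../#..] H move#1: H01:+1/###/#..*, H11:+1/#../###
[###/#..] end (terminal -1, V#2); searched #../#.. to 9
if H skipped the turn, V would face:
~ [#../#..] V move#1: V01:+1/##./##.*, V02:+1/#.#/#.#
~ [##./##.] end (terminal -1, H#2); searched #../#.. to 9
compare (H): move=+1 vs pass=-1

zugzwang(#../#.., H) = False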